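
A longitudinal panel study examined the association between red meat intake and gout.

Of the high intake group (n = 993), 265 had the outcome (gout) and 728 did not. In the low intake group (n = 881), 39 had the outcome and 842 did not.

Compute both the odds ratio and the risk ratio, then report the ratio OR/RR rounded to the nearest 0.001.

From the description: a = 265, b = 728, c = 39, d = 842.
OR = (265·842)/(728·39) = 223130/28392 = 7.85890
Risk in exposed = 265/993 = 0.26687; risk in unexposed = 39/881 = 0.04427; RR = 6.02848
OR/RR = 7.85890 / 6.02848 = 1.30363
The outcome is not rare, so the OR lies further from 1 than the RR.

1.304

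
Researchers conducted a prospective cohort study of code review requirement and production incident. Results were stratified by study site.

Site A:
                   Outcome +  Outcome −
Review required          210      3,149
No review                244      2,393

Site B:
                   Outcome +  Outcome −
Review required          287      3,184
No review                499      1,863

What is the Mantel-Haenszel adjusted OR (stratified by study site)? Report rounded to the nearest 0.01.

OR_MH = Σ(aᵢdᵢ/nᵢ) / Σ(bᵢcᵢ/nᵢ), where nᵢ is the stratum total.
Stratum 1 (Site A): n = 5996; a·d/n = 210·2393/5996 = 83.8109; b·c/n = 3149·244/5996 = 128.1448
Stratum 2 (Site B): n = 5833; a·d/n = 287·1863/5833 = 91.6648; b·c/n = 3184·499/5833 = 272.3840
OR_MH = (83.8109 + 91.6648) / (128.1448 + 272.3840) = 175.4757 / 400.5288 = 0.43811

0.44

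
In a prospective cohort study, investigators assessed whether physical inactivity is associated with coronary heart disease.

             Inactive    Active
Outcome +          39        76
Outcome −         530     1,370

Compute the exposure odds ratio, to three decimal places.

1.326

Reading the table with exposure as columns: a = 39 (Inactive, case), b = 530 (Inactive, non-case), c = 76 (Active, case), d = 1370.
OR = (a·d)/(b·c) = (39 × 1370) / (530 × 76) = 53430 / 40280 = 1.32646
The odds of coronary heart disease are about 1.33 times as high in the inactive group.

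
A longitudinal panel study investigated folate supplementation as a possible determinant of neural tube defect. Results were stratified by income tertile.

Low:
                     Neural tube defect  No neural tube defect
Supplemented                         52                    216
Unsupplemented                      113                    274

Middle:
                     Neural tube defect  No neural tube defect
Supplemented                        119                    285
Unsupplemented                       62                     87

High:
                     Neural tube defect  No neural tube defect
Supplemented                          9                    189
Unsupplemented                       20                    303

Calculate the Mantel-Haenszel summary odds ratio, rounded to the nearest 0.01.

OR_MH = Σ(aᵢdᵢ/nᵢ) / Σ(bᵢcᵢ/nᵢ), where nᵢ is the stratum total.
Stratum 1 (Low): n = 655; a·d/n = 52·274/655 = 21.7527; b·c/n = 216·113/655 = 37.2641
Stratum 2 (Middle): n = 553; a·d/n = 119·87/553 = 18.7215; b·c/n = 285·62/553 = 31.9530
Stratum 3 (High): n = 521; a·d/n = 9·303/521 = 5.2342; b·c/n = 189·20/521 = 7.2553
OR_MH = (21.7527 + 18.7215 + 5.2342) / (37.2641 + 31.9530 + 7.2553) = 45.7084 / 76.4724 = 0.59771

0.60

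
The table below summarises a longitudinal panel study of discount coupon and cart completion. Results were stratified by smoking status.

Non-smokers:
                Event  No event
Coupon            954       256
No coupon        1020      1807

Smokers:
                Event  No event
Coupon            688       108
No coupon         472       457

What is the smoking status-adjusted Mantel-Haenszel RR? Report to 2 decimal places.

RR_MH = Σ(aᵢ·n₀ᵢ/nᵢ) / Σ(cᵢ·n₁ᵢ/nᵢ), with n₁ᵢ = aᵢ+bᵢ (exposed), n₀ᵢ = cᵢ+dᵢ (unexposed), nᵢ = n₁ᵢ+n₀ᵢ.
Stratum 1 (Non-smokers): n₁ = 1210, n₀ = 2827, n = 4037; a·n₀/n = 954·2827/4037 = 668.0599; c·n₁/n = 1020·1210/4037 = 305.7221
Stratum 2 (Smokers): n₁ = 796, n₀ = 929, n = 1725; a·n₀/n = 688·929/1725 = 370.5229; c·n₁/n = 472·796/1725 = 217.8041
RR_MH = (668.0599 + 370.5229) / (305.7221 + 217.8041) = 1038.5828 / 523.5261 = 1.98382

1.98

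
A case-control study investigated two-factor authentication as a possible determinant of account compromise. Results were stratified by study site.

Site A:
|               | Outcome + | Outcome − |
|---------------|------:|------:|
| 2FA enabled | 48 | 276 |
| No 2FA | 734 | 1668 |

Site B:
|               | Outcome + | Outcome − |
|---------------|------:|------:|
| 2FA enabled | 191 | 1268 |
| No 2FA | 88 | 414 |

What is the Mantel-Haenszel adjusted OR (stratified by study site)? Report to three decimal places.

0.531

OR_MH = Σ(aᵢdᵢ/nᵢ) / Σ(bᵢcᵢ/nᵢ), where nᵢ is the stratum total.
Stratum 1 (Site A): n = 2726; a·d/n = 48·1668/2726 = 29.3705; b·c/n = 276·734/2726 = 74.3155
Stratum 2 (Site B): n = 1961; a·d/n = 191·414/1961 = 40.3233; b·c/n = 1268·88/1961 = 56.9016
OR_MH = (29.3705 + 40.3233) / (74.3155 + 56.9016) = 69.6938 / 131.2171 = 0.53113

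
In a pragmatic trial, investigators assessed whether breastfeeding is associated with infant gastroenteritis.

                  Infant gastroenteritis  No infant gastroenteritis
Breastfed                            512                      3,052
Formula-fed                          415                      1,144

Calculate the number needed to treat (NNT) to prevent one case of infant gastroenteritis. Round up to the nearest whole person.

Risk in treated group = 512/3564 = 0.14366; risk in control = 415/1559 = 0.26620.
Absolute risk reduction = 0.26620 − 0.14366 = 0.12254
NNT = 1 / ARR = 1 / 0.12254 = 8.161 → round up → 9

9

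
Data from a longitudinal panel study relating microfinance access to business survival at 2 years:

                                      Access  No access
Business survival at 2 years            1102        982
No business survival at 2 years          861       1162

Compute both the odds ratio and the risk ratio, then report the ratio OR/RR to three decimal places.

Reading the table with exposure as columns: a = 1102 (Access, case), b = 861 (Access, non-case), c = 982 (No access, case), d = 1162.
OR = (1102·1162)/(861·982) = 1280524/845502 = 1.51451
Risk in exposed = 1102/1963 = 0.56139; risk in unexposed = 982/2144 = 0.45802; RR = 1.22567
OR/RR = 1.51451 / 1.22567 = 1.23566
The outcome is not rare, so the OR lies further from 1 than the RR.

1.236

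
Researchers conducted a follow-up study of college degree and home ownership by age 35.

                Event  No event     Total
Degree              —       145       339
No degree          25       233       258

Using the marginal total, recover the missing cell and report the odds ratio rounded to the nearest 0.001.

The missing cell is in the exposed row: 339 − 145 = 194.
So a = 194, b = 145, c = 25, d = 233.
OR = (a·d)/(b·c) = (194 × 233) / (145 × 25) = 45202 / 3625 = 12.46952

12.470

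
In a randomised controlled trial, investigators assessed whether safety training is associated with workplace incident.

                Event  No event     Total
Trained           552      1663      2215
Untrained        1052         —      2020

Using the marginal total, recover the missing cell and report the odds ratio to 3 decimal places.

The missing cell is in the unexposed row: 2020 − 1052 = 968.
So a = 552, b = 1663, c = 1052, d = 968.
OR = (a·d)/(b·c) = (552 × 968) / (1663 × 1052) = 534336 / 1749476 = 0.30543

0.305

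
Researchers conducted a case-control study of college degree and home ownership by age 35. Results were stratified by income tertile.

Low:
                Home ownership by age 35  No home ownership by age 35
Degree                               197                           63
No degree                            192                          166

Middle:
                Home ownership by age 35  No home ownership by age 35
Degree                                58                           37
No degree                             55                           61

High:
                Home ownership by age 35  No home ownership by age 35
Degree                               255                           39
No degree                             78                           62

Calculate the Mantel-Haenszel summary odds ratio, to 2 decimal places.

2.93

OR_MH = Σ(aᵢdᵢ/nᵢ) / Σ(bᵢcᵢ/nᵢ), where nᵢ is the stratum total.
Stratum 1 (Low): n = 618; a·d/n = 197·166/618 = 52.9159; b·c/n = 63·192/618 = 19.5728
Stratum 2 (Middle): n = 211; a·d/n = 58·61/211 = 16.7678; b·c/n = 37·55/211 = 9.6445
Stratum 3 (High): n = 434; a·d/n = 255·62/434 = 36.4286; b·c/n = 39·78/434 = 7.0092
OR_MH = (52.9159 + 16.7678 + 36.4286) / (19.5728 + 9.6445 + 7.0092) = 106.1122 / 36.2266 = 2.92913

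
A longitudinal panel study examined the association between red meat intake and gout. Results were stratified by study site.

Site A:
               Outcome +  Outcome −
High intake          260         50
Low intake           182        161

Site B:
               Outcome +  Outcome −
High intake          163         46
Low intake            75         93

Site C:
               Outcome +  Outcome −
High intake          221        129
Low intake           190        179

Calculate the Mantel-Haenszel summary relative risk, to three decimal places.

1.463

RR_MH = Σ(aᵢ·n₀ᵢ/nᵢ) / Σ(cᵢ·n₁ᵢ/nᵢ), with n₁ᵢ = aᵢ+bᵢ (exposed), n₀ᵢ = cᵢ+dᵢ (unexposed), nᵢ = n₁ᵢ+n₀ᵢ.
Stratum 1 (Site A): n₁ = 310, n₀ = 343, n = 653; a·n₀/n = 260·343/653 = 136.5697; c·n₁/n = 182·310/653 = 86.4012
Stratum 2 (Site B): n₁ = 209, n₀ = 168, n = 377; a·n₀/n = 163·168/377 = 72.6366; c·n₁/n = 75·209/377 = 41.5782
Stratum 3 (Site C): n₁ = 350, n₀ = 369, n = 719; a·n₀/n = 221·369/719 = 113.4200; c·n₁/n = 190·350/719 = 92.4896
RR_MH = (136.5697 + 72.6366 + 113.4200) / (86.4012 + 41.5782 + 92.4896) = 322.6263 / 220.4690 = 1.46336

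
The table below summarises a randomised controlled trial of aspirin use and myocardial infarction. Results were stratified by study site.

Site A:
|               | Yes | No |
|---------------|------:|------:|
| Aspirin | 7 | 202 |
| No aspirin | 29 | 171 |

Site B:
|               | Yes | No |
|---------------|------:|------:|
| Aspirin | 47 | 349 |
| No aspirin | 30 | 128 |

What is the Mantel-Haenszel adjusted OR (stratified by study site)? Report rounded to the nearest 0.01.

0.41

OR_MH = Σ(aᵢdᵢ/nᵢ) / Σ(bᵢcᵢ/nᵢ), where nᵢ is the stratum total.
Stratum 1 (Site A): n = 409; a·d/n = 7·171/409 = 2.9267; b·c/n = 202·29/409 = 14.3227
Stratum 2 (Site B): n = 554; a·d/n = 47·128/554 = 10.8592; b·c/n = 349·30/554 = 18.8989
OR_MH = (2.9267 + 10.8592) / (14.3227 + 18.8989) = 13.7859 / 33.2217 = 0.41497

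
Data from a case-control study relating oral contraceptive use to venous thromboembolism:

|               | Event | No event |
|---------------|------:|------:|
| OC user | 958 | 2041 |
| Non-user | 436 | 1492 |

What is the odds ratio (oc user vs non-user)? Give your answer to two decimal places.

Cells: a = 958, b = 2041, c = 436, d = 1492.
OR = (a·d)/(b·c) = (958 × 1492) / (2041 × 436) = 1429336 / 889876 = 1.60622
The odds of venous thromboembolism are about 1.61 times as high in the oc user group.

1.61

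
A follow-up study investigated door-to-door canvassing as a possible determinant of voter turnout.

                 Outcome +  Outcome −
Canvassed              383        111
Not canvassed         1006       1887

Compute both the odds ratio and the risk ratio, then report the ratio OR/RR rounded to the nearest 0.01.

Cells: a = 383, b = 111, c = 1006, d = 1887.
OR = (383·1887)/(111·1006) = 722721/111666 = 6.47217
Risk in exposed = 383/494 = 0.77530; risk in unexposed = 1006/2893 = 0.34774; RR = 2.22958
OR/RR = 6.47217 / 2.22958 = 2.90287
The outcome is not rare, so the OR lies further from 1 than the RR.

2.90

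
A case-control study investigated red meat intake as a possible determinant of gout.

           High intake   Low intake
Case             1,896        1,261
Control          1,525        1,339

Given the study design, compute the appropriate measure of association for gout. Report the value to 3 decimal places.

1.320

Reading the table with exposure as columns: a = 1896 (High intake, case), b = 1525 (High intake, non-case), c = 1261 (Low intake, case), d = 1339.
This is a case-control study: participants were sampled on outcome status, so risks in the source population cannot be estimated directly — relative risk is not valid here. The odds ratio is the appropriate measure.
OR = (a·d)/(b·c) = (1896 × 1339) / (1525 × 1261) = 2538744 / 1923025 = 1.32018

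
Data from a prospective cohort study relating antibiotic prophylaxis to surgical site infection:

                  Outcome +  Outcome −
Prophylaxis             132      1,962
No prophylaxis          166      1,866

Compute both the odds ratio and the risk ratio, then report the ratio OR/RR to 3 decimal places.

Cells: a = 132, b = 1962, c = 166, d = 1866.
OR = (132·1866)/(1962·166) = 246312/325692 = 0.75627
Risk in exposed = 132/2094 = 0.06304; risk in unexposed = 166/2032 = 0.08169; RR = 0.77164
OR/RR = 0.75627 / 0.77164 = 0.98009
The outcome is rare in both groups, so OR ≈ RR (ratio near 1).

0.980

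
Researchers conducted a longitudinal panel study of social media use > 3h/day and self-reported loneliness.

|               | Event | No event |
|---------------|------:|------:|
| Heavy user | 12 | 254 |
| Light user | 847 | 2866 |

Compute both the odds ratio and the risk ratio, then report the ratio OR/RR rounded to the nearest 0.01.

Cells: a = 12, b = 254, c = 847, d = 2866.
OR = (12·2866)/(254·847) = 34392/215138 = 0.15986
Risk in exposed = 12/266 = 0.04511; risk in unexposed = 847/3713 = 0.22812; RR = 0.19776
OR/RR = 0.15986 / 0.19776 = 0.80835
The outcome is not rare, so the OR lies further from 1 than the RR.

0.81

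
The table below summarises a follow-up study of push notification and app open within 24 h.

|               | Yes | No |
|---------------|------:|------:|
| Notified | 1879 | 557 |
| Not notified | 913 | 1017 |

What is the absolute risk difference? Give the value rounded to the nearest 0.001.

0.298

Cells: a = 1879, b = 557, c = 913, d = 1017.
Risk in exposed = 1879/2436 = 0.771346; risk in unexposed = 913/1930 = 0.473057.
Risk difference = 0.771346 − 0.473057 = 0.298289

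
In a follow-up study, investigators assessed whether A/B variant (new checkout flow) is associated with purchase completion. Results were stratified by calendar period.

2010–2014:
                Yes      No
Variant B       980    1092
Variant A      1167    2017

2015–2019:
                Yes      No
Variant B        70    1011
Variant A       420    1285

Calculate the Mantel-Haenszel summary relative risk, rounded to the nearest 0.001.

1.022

RR_MH = Σ(aᵢ·n₀ᵢ/nᵢ) / Σ(cᵢ·n₁ᵢ/nᵢ), with n₁ᵢ = aᵢ+bᵢ (exposed), n₀ᵢ = cᵢ+dᵢ (unexposed), nᵢ = n₁ᵢ+n₀ᵢ.
Stratum 1 (2010–2014): n₁ = 2072, n₀ = 3184, n = 5256; a·n₀/n = 980·3184/5256 = 593.6682; c·n₁/n = 1167·2072/5256 = 460.0502
Stratum 2 (2015–2019): n₁ = 1081, n₀ = 1705, n = 2786; a·n₀/n = 70·1705/2786 = 42.8392; c·n₁/n = 420·1081/2786 = 162.9648
RR_MH = (593.6682 + 42.8392) / (460.0502 + 162.9648) = 636.5074 / 623.0151 = 1.02166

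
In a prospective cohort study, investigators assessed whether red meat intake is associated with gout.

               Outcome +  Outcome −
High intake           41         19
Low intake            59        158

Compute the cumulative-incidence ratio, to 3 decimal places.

Cells: a = 41, b = 19, c = 59, d = 158.
Risk in exposed = 41/60 = 0.68333; risk in unexposed = 59/217 = 0.27189.
RR = 0.68333 / 0.27189 = 2.51328
The risk among the exposed is 2.51 times that among the unexposed.

2.513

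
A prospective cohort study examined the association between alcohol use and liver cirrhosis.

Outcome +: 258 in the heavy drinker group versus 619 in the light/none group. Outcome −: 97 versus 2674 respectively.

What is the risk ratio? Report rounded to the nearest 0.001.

3.866

From the description: a = 258, b = 97, c = 619, d = 2674.
Risk in exposed = 258/355 = 0.72676; risk in unexposed = 619/3293 = 0.18797.
RR = 0.72676 / 0.18797 = 3.86627
The risk among the exposed is 3.87 times that among the unexposed.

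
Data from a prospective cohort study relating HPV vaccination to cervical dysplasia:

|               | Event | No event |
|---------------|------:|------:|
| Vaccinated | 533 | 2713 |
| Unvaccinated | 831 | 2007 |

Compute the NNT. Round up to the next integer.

Risk in treated group = 533/3246 = 0.16420; risk in control = 831/2838 = 0.29281.
Absolute risk reduction = 0.29281 − 0.16420 = 0.12861
NNT = 1 / ARR = 1 / 0.12861 = 7.775 → round up → 8

8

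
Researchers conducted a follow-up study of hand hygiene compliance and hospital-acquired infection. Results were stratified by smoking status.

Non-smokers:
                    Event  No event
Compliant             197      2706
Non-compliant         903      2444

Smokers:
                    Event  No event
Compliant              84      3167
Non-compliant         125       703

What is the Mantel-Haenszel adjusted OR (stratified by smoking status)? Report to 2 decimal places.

0.19

OR_MH = Σ(aᵢdᵢ/nᵢ) / Σ(bᵢcᵢ/nᵢ), where nᵢ is the stratum total.
Stratum 1 (Non-smokers): n = 6250; a·d/n = 197·2444/6250 = 77.0349; b·c/n = 2706·903/6250 = 390.9629
Stratum 2 (Smokers): n = 4079; a·d/n = 84·703/4079 = 14.4771; b·c/n = 3167·125/4079 = 97.0520
OR_MH = (77.0349 + 14.4771) / (390.9629 + 97.0520) = 91.5120 / 488.0149 = 0.18752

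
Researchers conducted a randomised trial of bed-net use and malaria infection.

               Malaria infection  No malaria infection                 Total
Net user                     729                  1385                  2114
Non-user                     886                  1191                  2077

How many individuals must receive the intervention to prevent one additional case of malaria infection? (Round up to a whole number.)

Risk in treated group = 729/2114 = 0.34484; risk in control = 886/2077 = 0.42658.
Absolute risk reduction = 0.42658 − 0.34484 = 0.08173
NNT = 1 / ARR = 1 / 0.08173 = 12.235 → round up → 13

13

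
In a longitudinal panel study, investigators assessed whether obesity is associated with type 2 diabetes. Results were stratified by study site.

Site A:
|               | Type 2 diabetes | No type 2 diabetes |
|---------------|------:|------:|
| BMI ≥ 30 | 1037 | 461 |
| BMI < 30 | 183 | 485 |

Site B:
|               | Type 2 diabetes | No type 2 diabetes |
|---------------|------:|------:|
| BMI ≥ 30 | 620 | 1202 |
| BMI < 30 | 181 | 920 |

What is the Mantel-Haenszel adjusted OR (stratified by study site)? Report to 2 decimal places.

3.77

OR_MH = Σ(aᵢdᵢ/nᵢ) / Σ(bᵢcᵢ/nᵢ), where nᵢ is the stratum total.
Stratum 1 (Site A): n = 2166; a·d/n = 1037·485/2166 = 232.1999; b·c/n = 461·183/2166 = 38.9488
Stratum 2 (Site B): n = 2923; a·d/n = 620·920/2923 = 195.1420; b·c/n = 1202·181/2923 = 74.4311
OR_MH = (232.1999 + 195.1420) / (38.9488 + 74.4311) = 427.3419 / 113.3798 = 3.76912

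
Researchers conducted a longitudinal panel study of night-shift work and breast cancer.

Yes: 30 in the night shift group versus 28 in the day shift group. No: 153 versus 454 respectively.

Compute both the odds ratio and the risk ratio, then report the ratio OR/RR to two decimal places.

1.13

From the description: a = 30, b = 153, c = 28, d = 454.
OR = (30·454)/(153·28) = 13620/4284 = 3.17927
Risk in exposed = 30/183 = 0.16393; risk in unexposed = 28/482 = 0.05809; RR = 2.82201
OR/RR = 3.17927 / 2.82201 = 1.12660
The outcome is not rare, so the OR lies further from 1 than the RR.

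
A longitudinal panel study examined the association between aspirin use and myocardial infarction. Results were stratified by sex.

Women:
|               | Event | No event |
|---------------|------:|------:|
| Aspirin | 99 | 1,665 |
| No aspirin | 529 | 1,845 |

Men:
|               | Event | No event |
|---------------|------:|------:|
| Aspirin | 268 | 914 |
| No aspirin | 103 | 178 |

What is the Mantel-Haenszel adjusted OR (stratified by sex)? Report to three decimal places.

0.277

OR_MH = Σ(aᵢdᵢ/nᵢ) / Σ(bᵢcᵢ/nᵢ), where nᵢ is the stratum total.
Stratum 1 (Women): n = 4138; a·d/n = 99·1845/4138 = 44.1409; b·c/n = 1665·529/4138 = 212.8528
Stratum 2 (Men): n = 1463; a·d/n = 268·178/1463 = 32.6070; b·c/n = 914·103/1463 = 64.3486
OR_MH = (44.1409 + 32.6070) / (212.8528 + 64.3486) = 76.7479 / 277.2014 = 0.27687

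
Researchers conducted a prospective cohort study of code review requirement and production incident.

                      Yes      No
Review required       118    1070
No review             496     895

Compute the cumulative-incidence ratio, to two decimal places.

0.28

Cells: a = 118, b = 1070, c = 496, d = 895.
Risk in exposed = 118/1188 = 0.09933; risk in unexposed = 496/1391 = 0.35658.
RR = 0.09933 / 0.35658 = 0.27856
The risk is 72% lower among the exposed than among the unexposed.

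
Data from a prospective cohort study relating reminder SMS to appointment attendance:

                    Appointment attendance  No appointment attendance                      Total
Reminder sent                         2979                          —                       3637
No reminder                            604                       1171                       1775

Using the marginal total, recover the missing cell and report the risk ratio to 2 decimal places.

The missing cell is in the exposed row: 3637 − 2979 = 658.
So a = 2979, b = 658, c = 604, d = 1171.
RR = [a/(a+b)] / [c/(c+d)] = (2979/3637) / (604/1775) = 0.81908/0.34028 = 2.40707

2.41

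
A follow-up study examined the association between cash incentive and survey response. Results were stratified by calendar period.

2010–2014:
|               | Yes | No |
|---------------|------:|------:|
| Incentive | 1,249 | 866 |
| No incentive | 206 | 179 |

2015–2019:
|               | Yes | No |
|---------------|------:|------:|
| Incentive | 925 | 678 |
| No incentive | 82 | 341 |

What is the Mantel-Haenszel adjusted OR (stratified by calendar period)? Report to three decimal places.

OR_MH = Σ(aᵢdᵢ/nᵢ) / Σ(bᵢcᵢ/nᵢ), where nᵢ is the stratum total.
Stratum 1 (2010–2014): n = 2500; a·d/n = 1249·179/2500 = 89.4284; b·c/n = 866·206/2500 = 71.3584
Stratum 2 (2015–2019): n = 2026; a·d/n = 925·341/2026 = 155.6885; b·c/n = 678·82/2026 = 27.4413
OR_MH = (89.4284 + 155.6885) / (71.3584 + 27.4413) = 245.1169 / 98.7997 = 2.48095

2.481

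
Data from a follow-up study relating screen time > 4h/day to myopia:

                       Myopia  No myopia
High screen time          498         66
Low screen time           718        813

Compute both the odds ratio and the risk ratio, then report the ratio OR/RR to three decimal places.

Cells: a = 498, b = 66, c = 718, d = 813.
OR = (498·813)/(66·718) = 404874/47388 = 8.54381
Risk in exposed = 498/564 = 0.88298; risk in unexposed = 718/1531 = 0.46897; RR = 1.88279
OR/RR = 8.54381 / 1.88279 = 4.53785
The outcome is not rare, so the OR lies further from 1 than the RR.

4.538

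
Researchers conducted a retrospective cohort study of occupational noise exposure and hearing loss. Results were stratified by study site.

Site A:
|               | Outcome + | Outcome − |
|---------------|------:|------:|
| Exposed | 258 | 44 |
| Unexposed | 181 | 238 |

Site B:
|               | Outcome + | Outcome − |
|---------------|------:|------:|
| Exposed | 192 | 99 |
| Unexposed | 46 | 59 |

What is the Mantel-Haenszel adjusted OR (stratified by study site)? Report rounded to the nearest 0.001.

5.046

OR_MH = Σ(aᵢdᵢ/nᵢ) / Σ(bᵢcᵢ/nᵢ), where nᵢ is the stratum total.
Stratum 1 (Site A): n = 721; a·d/n = 258·238/721 = 85.1650; b·c/n = 44·181/721 = 11.0458
Stratum 2 (Site B): n = 396; a·d/n = 192·59/396 = 28.6061; b·c/n = 99·46/396 = 11.5000
OR_MH = (85.1650 + 28.6061) / (11.0458 + 11.5000) = 113.7711 / 22.5458 = 5.04623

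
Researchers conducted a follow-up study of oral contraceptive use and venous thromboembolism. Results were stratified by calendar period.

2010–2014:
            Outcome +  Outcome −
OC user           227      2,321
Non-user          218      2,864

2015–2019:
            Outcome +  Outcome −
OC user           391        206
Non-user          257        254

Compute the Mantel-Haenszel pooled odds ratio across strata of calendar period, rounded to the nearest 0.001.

1.490

OR_MH = Σ(aᵢdᵢ/nᵢ) / Σ(bᵢcᵢ/nᵢ), where nᵢ is the stratum total.
Stratum 1 (2010–2014): n = 5630; a·d/n = 227·2864/5630 = 115.4757; b·c/n = 2321·218/5630 = 89.8718
Stratum 2 (2015–2019): n = 1108; a·d/n = 391·254/1108 = 89.6336; b·c/n = 206·257/1108 = 47.7816
OR_MH = (115.4757 + 89.6336) / (89.8718 + 47.7816) = 205.1092 / 137.6533 = 1.49004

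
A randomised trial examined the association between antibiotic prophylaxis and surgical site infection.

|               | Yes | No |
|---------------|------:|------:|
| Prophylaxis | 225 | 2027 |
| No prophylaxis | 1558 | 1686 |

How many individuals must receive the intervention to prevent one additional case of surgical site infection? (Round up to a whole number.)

3

Risk in treated group = 225/2252 = 0.09991; risk in control = 1558/3244 = 0.48027.
Absolute risk reduction = 0.48027 − 0.09991 = 0.38036
NNT = 1 / ARR = 1 / 0.38036 = 2.629 → round up → 3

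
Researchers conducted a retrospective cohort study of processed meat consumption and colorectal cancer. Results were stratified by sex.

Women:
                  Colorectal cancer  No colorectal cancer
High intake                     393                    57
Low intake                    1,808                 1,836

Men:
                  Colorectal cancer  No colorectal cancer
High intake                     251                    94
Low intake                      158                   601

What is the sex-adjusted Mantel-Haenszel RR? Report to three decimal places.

RR_MH = Σ(aᵢ·n₀ᵢ/nᵢ) / Σ(cᵢ·n₁ᵢ/nᵢ), with n₁ᵢ = aᵢ+bᵢ (exposed), n₀ᵢ = cᵢ+dᵢ (unexposed), nᵢ = n₁ᵢ+n₀ᵢ.
Stratum 1 (Women): n₁ = 450, n₀ = 3644, n = 4094; a·n₀/n = 393·3644/4094 = 349.8026; c·n₁/n = 1808·450/4094 = 198.7298
Stratum 2 (Men): n₁ = 345, n₀ = 759, n = 1104; a·n₀/n = 251·759/1104 = 172.5625; c·n₁/n = 158·345/1104 = 49.3750
RR_MH = (349.8026 + 172.5625) / (198.7298 + 49.3750) = 522.3651 / 248.1048 = 2.10542

2.105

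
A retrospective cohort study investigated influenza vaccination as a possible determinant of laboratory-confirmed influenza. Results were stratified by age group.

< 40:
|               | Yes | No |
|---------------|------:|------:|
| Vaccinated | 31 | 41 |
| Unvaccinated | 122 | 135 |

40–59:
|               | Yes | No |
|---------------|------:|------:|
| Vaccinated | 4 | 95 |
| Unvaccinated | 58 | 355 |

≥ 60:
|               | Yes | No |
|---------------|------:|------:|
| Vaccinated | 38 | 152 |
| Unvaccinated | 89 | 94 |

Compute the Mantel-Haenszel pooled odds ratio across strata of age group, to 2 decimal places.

0.40

OR_MH = Σ(aᵢdᵢ/nᵢ) / Σ(bᵢcᵢ/nᵢ), where nᵢ is the stratum total.
Stratum 1 (< 40): n = 329; a·d/n = 31·135/329 = 12.7204; b·c/n = 41·122/329 = 15.2036
Stratum 2 (40–59): n = 512; a·d/n = 4·355/512 = 2.7734; b·c/n = 95·58/512 = 10.7617
Stratum 3 (≥ 60): n = 373; a·d/n = 38·94/373 = 9.5764; b·c/n = 152·89/373 = 36.2681
OR_MH = (12.7204 + 2.7734 + 9.5764) / (15.2036 + 10.7617 + 36.2681) = 25.0702 / 62.2335 = 0.40284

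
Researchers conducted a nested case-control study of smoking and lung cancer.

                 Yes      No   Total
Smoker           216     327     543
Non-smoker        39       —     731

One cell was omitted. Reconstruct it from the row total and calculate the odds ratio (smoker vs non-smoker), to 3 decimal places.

11.721

The missing cell is in the unexposed row: 731 − 39 = 692.
So a = 216, b = 327, c = 39, d = 692.
OR = (a·d)/(b·c) = (216 × 692) / (327 × 39) = 149472 / 12753 = 11.72054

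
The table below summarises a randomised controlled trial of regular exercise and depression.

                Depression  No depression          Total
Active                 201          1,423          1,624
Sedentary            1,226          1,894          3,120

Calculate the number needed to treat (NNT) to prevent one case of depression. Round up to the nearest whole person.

4

Risk in treated group = 201/1624 = 0.12377; risk in control = 1226/3120 = 0.39295.
Absolute risk reduction = 0.39295 − 0.12377 = 0.26918
NNT = 1 / ARR = 1 / 0.26918 = 3.715 → round up → 4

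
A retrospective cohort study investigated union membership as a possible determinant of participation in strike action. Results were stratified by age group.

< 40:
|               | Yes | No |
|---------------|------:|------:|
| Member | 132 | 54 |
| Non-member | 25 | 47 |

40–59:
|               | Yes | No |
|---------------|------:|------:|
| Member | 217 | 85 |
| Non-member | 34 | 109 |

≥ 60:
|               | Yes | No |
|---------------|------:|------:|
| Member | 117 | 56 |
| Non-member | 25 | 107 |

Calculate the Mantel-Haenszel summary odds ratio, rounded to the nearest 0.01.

OR_MH = Σ(aᵢdᵢ/nᵢ) / Σ(bᵢcᵢ/nᵢ), where nᵢ is the stratum total.
Stratum 1 (< 40): n = 258; a·d/n = 132·47/258 = 24.0465; b·c/n = 54·25/258 = 5.2326
Stratum 2 (40–59): n = 445; a·d/n = 217·109/445 = 53.1528; b·c/n = 85·34/445 = 6.4944
Stratum 3 (≥ 60): n = 305; a·d/n = 117·107/305 = 41.0459; b·c/n = 56·25/305 = 4.5902
OR_MH = (24.0465 + 53.1528 + 41.0459) / (5.2326 + 6.4944 + 4.5902) = 118.2452 / 16.3171 = 7.24670

7.25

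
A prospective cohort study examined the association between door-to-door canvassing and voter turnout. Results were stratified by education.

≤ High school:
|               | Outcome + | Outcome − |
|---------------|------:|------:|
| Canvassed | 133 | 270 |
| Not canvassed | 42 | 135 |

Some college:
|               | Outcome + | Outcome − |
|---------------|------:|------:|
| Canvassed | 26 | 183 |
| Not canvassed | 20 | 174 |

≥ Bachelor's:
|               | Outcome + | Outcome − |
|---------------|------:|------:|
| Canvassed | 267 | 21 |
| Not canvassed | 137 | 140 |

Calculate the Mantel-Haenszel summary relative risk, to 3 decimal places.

RR_MH = Σ(aᵢ·n₀ᵢ/nᵢ) / Σ(cᵢ·n₁ᵢ/nᵢ), with n₁ᵢ = aᵢ+bᵢ (exposed), n₀ᵢ = cᵢ+dᵢ (unexposed), nᵢ = n₁ᵢ+n₀ᵢ.
Stratum 1 (≤ High school): n₁ = 403, n₀ = 177, n = 580; a·n₀/n = 133·177/580 = 40.5879; c·n₁/n = 42·403/580 = 29.1828
Stratum 2 (Some college): n₁ = 209, n₀ = 194, n = 403; a·n₀/n = 26·194/403 = 12.5161; c·n₁/n = 20·209/403 = 10.3722
Stratum 3 (≥ Bachelor's): n₁ = 288, n₀ = 277, n = 565; a·n₀/n = 267·277/565 = 130.9009; c·n₁/n = 137·288/565 = 69.8336
RR_MH = (40.5879 + 12.5161 + 130.9009) / (29.1828 + 10.3722 + 69.8336) = 184.0049 / 109.3886 = 1.68212

1.682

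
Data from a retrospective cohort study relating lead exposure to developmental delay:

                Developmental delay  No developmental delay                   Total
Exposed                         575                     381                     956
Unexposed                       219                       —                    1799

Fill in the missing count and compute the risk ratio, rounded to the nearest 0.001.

The missing cell is in the unexposed row: 1799 − 219 = 1580.
So a = 575, b = 381, c = 219, d = 1580.
RR = [a/(a+b)] / [c/(c+d)] = (575/956) / (219/1799) = 0.60146/0.12173 = 4.94080

4.941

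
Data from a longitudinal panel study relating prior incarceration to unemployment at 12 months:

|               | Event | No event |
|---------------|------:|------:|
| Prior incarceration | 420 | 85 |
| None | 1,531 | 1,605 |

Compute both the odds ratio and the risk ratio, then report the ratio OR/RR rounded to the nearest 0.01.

Cells: a = 420, b = 85, c = 1531, d = 1605.
OR = (420·1605)/(85·1531) = 674100/130135 = 5.18001
Risk in exposed = 420/505 = 0.83168; risk in unexposed = 1531/3136 = 0.48820; RR = 1.70357
OR/RR = 5.18001 / 1.70357 = 3.04069
The outcome is not rare, so the OR lies further from 1 than the RR.

3.04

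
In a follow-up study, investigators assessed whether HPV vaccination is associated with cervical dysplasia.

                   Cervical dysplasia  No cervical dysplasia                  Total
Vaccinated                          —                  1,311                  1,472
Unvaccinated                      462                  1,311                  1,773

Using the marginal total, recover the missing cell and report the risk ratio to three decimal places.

0.420

The missing cell is in the exposed row: 1472 − 1311 = 161.
So a = 161, b = 1311, c = 462, d = 1311.
RR = [a/(a+b)] / [c/(c+d)] = (161/1472) / (462/1773) = 0.10938/0.26058 = 0.41974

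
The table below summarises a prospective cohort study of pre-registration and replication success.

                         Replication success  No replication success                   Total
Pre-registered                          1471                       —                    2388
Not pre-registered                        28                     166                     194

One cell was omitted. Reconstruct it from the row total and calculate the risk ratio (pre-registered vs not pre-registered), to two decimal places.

4.27

The missing cell is in the exposed row: 2388 − 1471 = 917.
So a = 1471, b = 917, c = 28, d = 166.
RR = [a/(a+b)] / [c/(c+d)] = (1471/2388) / (28/194) = 0.61600/0.14433 = 4.26798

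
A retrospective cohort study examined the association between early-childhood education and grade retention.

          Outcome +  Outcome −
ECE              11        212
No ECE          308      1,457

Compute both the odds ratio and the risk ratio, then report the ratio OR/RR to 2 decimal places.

0.87

Cells: a = 11, b = 212, c = 308, d = 1457.
OR = (11·1457)/(212·308) = 16027/65296 = 0.24545
Risk in exposed = 11/223 = 0.04933; risk in unexposed = 308/1765 = 0.17450; RR = 0.28267
OR/RR = 0.24545 / 0.28267 = 0.86833
The outcome is not rare, so the OR lies further from 1 than the RR.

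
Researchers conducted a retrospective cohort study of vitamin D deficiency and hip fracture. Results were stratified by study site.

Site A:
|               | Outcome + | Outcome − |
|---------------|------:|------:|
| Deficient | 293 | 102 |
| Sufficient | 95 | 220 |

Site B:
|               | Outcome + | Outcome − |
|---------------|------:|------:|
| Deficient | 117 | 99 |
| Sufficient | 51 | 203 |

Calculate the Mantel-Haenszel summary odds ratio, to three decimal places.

5.794

OR_MH = Σ(aᵢdᵢ/nᵢ) / Σ(bᵢcᵢ/nᵢ), where nᵢ is the stratum total.
Stratum 1 (Site A): n = 710; a·d/n = 293·220/710 = 90.7887; b·c/n = 102·95/710 = 13.6479
Stratum 2 (Site B): n = 470; a·d/n = 117·203/470 = 50.5340; b·c/n = 99·51/470 = 10.7426
OR_MH = (90.7887 + 50.5340) / (13.6479 + 10.7426) = 141.3228 / 24.3904 = 5.79419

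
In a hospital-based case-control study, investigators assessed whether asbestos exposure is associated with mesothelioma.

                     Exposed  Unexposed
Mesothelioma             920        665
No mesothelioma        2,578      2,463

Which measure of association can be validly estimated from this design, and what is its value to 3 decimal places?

Reading the table with exposure as columns: a = 920 (Exposed, case), b = 2578 (Exposed, non-case), c = 665 (Unexposed, case), d = 2463.
This is a hospital-based case-control study: participants were sampled on outcome status, so risks in the source population cannot be estimated directly — relative risk is not valid here. The odds ratio is the appropriate measure.
OR = (a·d)/(b·c) = (920 × 2463) / (2578 × 665) = 2265960 / 1714370 = 1.32175

1.322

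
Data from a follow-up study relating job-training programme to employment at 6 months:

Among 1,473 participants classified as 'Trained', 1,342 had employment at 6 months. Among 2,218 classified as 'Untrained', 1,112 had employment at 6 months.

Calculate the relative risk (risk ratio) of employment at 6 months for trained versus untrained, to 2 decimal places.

1.82

From the description: a = 1342, b = 131, c = 1112, d = 1106.
Risk in exposed = 1342/1473 = 0.91107; risk in unexposed = 1112/2218 = 0.50135.
RR = 0.91107 / 0.50135 = 1.81722
The risk among the exposed is 1.82 times that among the unexposed.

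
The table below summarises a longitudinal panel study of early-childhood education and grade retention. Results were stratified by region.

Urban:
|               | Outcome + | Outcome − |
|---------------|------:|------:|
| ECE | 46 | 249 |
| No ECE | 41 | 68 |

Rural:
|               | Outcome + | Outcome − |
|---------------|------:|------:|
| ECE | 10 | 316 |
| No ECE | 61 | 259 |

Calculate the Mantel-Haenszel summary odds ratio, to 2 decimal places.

OR_MH = Σ(aᵢdᵢ/nᵢ) / Σ(bᵢcᵢ/nᵢ), where nᵢ is the stratum total.
Stratum 1 (Urban): n = 404; a·d/n = 46·68/404 = 7.7426; b·c/n = 249·41/404 = 25.2698
Stratum 2 (Rural): n = 646; a·d/n = 10·259/646 = 4.0093; b·c/n = 316·61/646 = 29.8390
OR_MH = (7.7426 + 4.0093) / (25.2698 + 29.8390) = 11.7519 / 55.1088 = 0.21325

0.21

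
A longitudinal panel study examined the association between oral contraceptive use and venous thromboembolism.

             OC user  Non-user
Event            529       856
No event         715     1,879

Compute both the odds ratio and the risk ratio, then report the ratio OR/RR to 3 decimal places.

Reading the table with exposure as columns: a = 529 (OC user, case), b = 715 (OC user, non-case), c = 856 (Non-user, case), d = 1879.
OR = (529·1879)/(715·856) = 993991/612040 = 1.62406
Risk in exposed = 529/1244 = 0.42524; risk in unexposed = 856/2735 = 0.31298; RR = 1.35869
OR/RR = 1.62406 / 1.35869 = 1.19532
The outcome is not rare, so the OR lies further from 1 than the RR.

1.195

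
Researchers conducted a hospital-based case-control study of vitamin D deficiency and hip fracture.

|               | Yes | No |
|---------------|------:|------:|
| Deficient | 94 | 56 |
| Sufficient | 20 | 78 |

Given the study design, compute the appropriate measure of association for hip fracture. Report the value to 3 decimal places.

6.546

Cells: a = 94, b = 56, c = 20, d = 78.
This is a hospital-based case-control study: participants were sampled on outcome status, so risks in the source population cannot be estimated directly — relative risk is not valid here. The odds ratio is the appropriate measure.
OR = (a·d)/(b·c) = (94 × 78) / (56 × 20) = 7332 / 1120 = 6.54643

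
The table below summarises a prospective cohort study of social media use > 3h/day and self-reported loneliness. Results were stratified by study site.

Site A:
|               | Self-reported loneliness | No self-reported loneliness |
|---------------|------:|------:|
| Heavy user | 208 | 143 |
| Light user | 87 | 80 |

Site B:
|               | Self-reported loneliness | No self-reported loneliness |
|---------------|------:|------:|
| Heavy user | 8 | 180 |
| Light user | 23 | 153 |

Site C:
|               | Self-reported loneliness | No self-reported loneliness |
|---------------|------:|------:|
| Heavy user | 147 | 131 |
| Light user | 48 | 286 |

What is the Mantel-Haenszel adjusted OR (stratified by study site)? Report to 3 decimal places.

OR_MH = Σ(aᵢdᵢ/nᵢ) / Σ(bᵢcᵢ/nᵢ), where nᵢ is the stratum total.
Stratum 1 (Site A): n = 518; a·d/n = 208·80/518 = 32.1236; b·c/n = 143·87/518 = 24.0174
Stratum 2 (Site B): n = 364; a·d/n = 8·153/364 = 3.3626; b·c/n = 180·23/364 = 11.3736
Stratum 3 (Site C): n = 612; a·d/n = 147·286/612 = 68.6961; b·c/n = 131·48/612 = 10.2745
OR_MH = (32.1236 + 3.3626 + 68.6961) / (24.0174 + 11.3736 + 10.2745) = 104.1823 / 45.6655 = 2.28142

2.281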